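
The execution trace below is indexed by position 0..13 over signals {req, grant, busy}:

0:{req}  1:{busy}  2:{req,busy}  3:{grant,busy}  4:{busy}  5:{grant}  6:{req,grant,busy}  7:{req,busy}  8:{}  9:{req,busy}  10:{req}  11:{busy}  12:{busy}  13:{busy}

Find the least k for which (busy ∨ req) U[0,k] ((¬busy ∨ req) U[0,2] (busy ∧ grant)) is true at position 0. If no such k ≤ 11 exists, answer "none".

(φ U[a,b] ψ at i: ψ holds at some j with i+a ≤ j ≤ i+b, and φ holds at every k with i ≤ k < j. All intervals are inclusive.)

2

Need earliest j ≥ 0 with ((¬busy ∨ req) U[0,2] (busy ∧ grant)), and (busy ∨ req) at every k in [0,j-1].
  j=0: rhs fails.
  j=1: rhs fails.
  j=2: rhs holds; lhs holds on [0,1]. k = 2.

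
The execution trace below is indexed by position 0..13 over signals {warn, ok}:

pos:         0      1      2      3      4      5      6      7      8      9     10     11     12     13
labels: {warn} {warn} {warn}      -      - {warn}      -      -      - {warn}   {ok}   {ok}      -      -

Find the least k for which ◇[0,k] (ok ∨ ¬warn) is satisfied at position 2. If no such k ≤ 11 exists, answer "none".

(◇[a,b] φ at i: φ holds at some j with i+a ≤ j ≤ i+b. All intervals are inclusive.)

1

Scan j = 2,3,… for (ok ∨ ¬warn):
  j=2: fails
  j=3: holds
First hit at j=3, so smallest k = 3-2 = 1.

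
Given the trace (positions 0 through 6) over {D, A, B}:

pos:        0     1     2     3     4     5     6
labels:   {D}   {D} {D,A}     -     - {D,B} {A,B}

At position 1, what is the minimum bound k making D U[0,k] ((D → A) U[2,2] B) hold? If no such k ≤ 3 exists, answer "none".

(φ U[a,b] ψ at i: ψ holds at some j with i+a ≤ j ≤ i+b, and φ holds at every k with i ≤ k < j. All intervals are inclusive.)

Need earliest j ≥ 1 with ((D → A) U[2,2] B), and D at every k in [1,j-1].
  j=1: rhs fails.
  j=2: rhs fails.
  j=3: rhs holds; lhs holds on [1,2]. k = 2.

2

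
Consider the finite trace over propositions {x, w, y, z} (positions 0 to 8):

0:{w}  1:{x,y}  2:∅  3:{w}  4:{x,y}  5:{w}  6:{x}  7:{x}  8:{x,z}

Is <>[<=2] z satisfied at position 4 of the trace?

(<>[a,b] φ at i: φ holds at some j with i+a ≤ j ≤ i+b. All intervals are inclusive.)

No

Check z at each j in [4,6]:
  j=4: false
  j=5: false
  j=6: false
No position in the window satisfies it → formula fails.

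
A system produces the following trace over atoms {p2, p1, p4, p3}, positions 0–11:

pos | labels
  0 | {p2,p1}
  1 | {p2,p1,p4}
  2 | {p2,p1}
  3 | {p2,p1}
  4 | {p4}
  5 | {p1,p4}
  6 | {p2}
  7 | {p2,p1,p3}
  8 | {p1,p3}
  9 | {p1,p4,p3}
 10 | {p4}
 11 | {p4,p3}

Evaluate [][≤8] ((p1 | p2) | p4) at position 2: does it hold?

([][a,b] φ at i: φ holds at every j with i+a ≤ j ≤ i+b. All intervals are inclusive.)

Check ((p1 | p2) | p4) at every j in [2,10]:
  j=2: true
  j=3: true
  j=4: true
  j=5: true
  j=6: true
  j=7: true
  j=8: true
  j=9: true
  j=10: true
All positions satisfy it → formula holds.

Holds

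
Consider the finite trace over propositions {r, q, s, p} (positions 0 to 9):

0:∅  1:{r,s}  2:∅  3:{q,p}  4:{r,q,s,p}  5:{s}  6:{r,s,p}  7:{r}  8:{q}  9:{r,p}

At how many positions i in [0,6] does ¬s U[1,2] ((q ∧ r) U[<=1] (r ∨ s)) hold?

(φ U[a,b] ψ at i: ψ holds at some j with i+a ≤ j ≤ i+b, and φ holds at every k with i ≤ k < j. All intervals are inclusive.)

3

Evaluate at each i in [0,6]:
  i=0: ✓ (rhs at j=1; lhs holds on [0,0])
  i=1: ✗ (no rhs in [2,3])
  i=2: ✓ (rhs at j=4; lhs holds on [2,3])
  i=3: ✓ (rhs at j=4; lhs holds on [3,3])
  i=4: ✗ (lhs fails at k=4 before rhs at j=5)
  i=5: ✗ (lhs fails at k=5 before rhs at j=6)
  i=6: ✗ (lhs fails at k=6 before rhs at j=7)
Positions where it holds: {0, 2, 3} → 3.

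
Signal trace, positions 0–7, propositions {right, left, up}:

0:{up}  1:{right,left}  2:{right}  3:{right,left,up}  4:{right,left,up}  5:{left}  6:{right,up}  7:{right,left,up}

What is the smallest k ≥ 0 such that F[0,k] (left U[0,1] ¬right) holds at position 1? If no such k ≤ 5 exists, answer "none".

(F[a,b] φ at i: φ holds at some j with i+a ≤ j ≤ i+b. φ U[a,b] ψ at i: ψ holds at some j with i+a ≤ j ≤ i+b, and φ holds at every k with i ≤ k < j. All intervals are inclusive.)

3

Scan j = 1,2,… for (left U[0,1] ¬right):
  j=1: fails
  j=2: fails
  j=3: fails
  j=4: holds
First hit at j=4, so smallest k = 4-1 = 3.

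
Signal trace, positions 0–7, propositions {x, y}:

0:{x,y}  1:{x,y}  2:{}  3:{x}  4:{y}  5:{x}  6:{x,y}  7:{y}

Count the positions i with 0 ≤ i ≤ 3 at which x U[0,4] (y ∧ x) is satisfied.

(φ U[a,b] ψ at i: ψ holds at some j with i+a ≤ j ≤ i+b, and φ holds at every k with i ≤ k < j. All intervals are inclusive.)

2

Evaluate at each i in [0,3]:
  i=0: ✓ (rhs at j=0)
  i=1: ✓ (rhs at j=1)
  i=2: ✗ (lhs fails at k=2 before rhs at j=6)
  i=3: ✗ (lhs fails at k=4 before rhs at j=6)
Positions where it holds: {0, 1} → 2.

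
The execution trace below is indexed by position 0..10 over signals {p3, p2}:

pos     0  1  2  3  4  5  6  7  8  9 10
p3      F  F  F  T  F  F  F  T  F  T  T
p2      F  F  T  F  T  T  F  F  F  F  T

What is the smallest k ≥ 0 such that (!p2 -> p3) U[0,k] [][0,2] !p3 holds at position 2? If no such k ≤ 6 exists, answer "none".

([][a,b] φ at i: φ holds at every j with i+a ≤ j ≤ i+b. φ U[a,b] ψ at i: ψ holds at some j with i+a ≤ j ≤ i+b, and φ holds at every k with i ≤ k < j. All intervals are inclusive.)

2

Need earliest j ≥ 2 with [][0,2] !p3, and (!p2 -> p3) at every k in [2,j-1].
  j=2: rhs fails.
  j=3: rhs fails.
  j=4: rhs holds; lhs holds on [2,3]. k = 2.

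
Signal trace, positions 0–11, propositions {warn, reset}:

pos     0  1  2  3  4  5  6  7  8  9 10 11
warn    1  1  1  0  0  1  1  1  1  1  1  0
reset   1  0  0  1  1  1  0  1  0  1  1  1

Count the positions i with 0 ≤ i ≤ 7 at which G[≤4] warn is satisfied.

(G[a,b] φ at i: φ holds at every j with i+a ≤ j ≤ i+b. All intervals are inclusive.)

2

Evaluate at each i in [0,7]:
  i=0: ✗ (fails at j=3)
  i=1: ✗ (fails at j=3)
  i=2: ✗ (fails at j=3)
  i=3: ✗ (fails at j=3)
  i=4: ✗ (fails at j=4)
  i=5: ✓ (all of [5,9])
  i=6: ✓ (all of [6,10])
  i=7: ✗ (fails at j=11)
Positions where it holds: {5, 6} → 2.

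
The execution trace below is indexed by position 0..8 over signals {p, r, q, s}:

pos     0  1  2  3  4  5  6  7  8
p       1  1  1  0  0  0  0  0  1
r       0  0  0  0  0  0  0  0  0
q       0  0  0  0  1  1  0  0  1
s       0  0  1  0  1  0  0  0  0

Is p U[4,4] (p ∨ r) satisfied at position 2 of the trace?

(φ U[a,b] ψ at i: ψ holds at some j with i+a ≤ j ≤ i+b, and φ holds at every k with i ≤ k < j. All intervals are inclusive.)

False

Need some j in [6,6] with (p ∨ r), and p at every k in [2,j-1].
  j=6: (p ∨ r) false.
No j in the window works → until fails.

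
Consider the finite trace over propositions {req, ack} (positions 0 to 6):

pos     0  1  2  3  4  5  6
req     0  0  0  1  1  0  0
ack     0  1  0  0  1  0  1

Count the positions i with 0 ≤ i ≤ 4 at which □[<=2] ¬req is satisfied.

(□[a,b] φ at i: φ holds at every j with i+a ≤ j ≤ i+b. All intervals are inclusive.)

1

Evaluate at each i in [0,4]:
  i=0: ✓ (all of [0,2])
  i=1: ✗ (fails at j=3)
  i=2: ✗ (fails at j=3)
  i=3: ✗ (fails at j=3)
  i=4: ✗ (fails at j=4)
Positions where it holds: {0} → 1.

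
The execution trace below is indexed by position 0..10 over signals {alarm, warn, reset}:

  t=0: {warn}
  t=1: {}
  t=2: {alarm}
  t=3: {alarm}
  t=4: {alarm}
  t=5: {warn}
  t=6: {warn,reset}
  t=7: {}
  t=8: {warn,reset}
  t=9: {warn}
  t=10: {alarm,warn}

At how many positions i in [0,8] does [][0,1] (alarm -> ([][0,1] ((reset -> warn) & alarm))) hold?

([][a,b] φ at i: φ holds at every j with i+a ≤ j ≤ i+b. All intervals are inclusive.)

Evaluate at each i in [0,8]:
  i=0: ✓ (all of [0,1])
  i=1: ✓ (all of [1,2])
  i=2: ✓ (all of [2,3])
  i=3: ✗ (fails at j=4)
  i=4: ✗ (fails at j=4)
  i=5: ✓ (all of [5,6])
  i=6: ✓ (all of [6,7])
  i=7: ✓ (all of [7,8])
  i=8: ✓ (all of [8,9])
Positions where it holds: {0, 1, 2, 5, 6, 7, 8} → 7.

7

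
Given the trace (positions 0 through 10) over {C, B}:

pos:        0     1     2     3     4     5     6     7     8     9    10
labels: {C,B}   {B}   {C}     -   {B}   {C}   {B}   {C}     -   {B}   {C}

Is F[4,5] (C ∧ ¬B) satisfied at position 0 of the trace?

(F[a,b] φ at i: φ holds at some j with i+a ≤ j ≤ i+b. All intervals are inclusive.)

Check (C ∧ ¬B) at each j in [4,5]:
  j=4: false
  j=5: true
Found at j=5 → formula holds.

Yes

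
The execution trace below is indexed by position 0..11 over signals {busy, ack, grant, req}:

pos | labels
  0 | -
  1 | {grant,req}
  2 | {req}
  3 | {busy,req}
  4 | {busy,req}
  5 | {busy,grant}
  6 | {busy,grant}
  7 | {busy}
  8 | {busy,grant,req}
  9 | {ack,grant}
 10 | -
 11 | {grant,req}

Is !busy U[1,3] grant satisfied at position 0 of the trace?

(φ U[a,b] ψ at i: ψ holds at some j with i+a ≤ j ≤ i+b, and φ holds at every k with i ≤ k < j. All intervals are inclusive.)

Need some j in [1,3] with grant, and !busy at every k in [0,j-1].
  j=1: grant holds; !busy holds at every k in [0,0] → satisfied.

Yes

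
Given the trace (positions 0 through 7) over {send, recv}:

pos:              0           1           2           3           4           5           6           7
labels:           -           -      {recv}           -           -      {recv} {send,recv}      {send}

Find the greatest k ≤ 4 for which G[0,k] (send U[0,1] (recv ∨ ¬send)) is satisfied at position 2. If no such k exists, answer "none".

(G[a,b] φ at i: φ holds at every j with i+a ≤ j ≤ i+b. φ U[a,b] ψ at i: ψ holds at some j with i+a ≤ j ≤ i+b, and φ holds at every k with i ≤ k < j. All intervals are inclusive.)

4

(send U[0,1] (recv ∨ ¬send)) must hold from j=2 onward; find where it first fails.
  j=2: holds
  j=3: holds
  j=4: holds
  j=5: holds
  j=6: holds
Holds through j=6; largest k = 4.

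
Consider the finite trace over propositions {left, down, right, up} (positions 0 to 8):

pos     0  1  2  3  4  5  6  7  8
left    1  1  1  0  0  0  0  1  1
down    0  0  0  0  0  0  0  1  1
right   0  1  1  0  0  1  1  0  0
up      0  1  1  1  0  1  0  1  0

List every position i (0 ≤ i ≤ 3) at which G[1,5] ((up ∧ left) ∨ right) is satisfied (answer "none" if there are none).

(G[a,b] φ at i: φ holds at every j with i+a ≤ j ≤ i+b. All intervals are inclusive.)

Evaluate at each i in [0,3]:
  i=0: ✗ (fails at j=3)
  i=1: ✗ (fails at j=3)
  i=2: ✗ (fails at j=3)
  i=3: ✗ (fails at j=4)

none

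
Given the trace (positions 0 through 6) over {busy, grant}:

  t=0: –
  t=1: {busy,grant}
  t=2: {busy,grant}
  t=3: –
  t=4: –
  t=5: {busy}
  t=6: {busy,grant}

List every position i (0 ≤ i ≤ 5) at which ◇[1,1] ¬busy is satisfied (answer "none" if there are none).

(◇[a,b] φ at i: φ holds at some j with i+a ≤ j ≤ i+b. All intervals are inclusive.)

Evaluate at each i in [0,5]:
  i=0: ✗ (none in [1,1])
  i=1: ✗ (none in [2,2])
  i=2: ✓ (witness j=3)
  i=3: ✓ (witness j=4)
  i=4: ✗ (none in [5,5])
  i=5: ✗ (none in [6,6])

2, 3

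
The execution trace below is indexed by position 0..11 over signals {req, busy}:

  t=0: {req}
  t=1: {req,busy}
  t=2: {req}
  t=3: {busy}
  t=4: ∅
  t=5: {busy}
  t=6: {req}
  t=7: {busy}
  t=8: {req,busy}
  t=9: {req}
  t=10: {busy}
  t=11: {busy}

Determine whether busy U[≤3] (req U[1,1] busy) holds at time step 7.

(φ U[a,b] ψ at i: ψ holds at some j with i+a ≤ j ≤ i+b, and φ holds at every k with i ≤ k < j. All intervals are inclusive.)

Need some j in [7,10] with (req U[1,1] busy), and busy at every k in [7,j-1].
  j=7: (req U[1,1] busy) — fails.
  j=8: (req U[1,1] busy) — fails.
  j=9: (req U[1,1] busy) holds; busy holds at every k in [7,8] → satisfied.

Yes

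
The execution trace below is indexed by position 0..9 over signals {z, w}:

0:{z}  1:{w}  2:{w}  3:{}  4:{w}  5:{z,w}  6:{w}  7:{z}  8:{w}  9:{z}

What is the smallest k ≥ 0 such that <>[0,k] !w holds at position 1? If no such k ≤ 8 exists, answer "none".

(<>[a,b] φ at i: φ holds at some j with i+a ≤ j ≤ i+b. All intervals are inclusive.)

2

Scan j = 1,2,… for !w:
  j=1: fails
  j=2: fails
  j=3: holds
First hit at j=3, so smallest k = 3-1 = 2.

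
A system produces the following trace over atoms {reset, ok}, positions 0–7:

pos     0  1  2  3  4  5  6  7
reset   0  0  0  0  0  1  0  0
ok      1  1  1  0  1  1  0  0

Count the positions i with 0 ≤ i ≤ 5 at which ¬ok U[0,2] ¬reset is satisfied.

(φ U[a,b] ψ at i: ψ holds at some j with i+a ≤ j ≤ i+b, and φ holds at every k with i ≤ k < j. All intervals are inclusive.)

5

Evaluate at each i in [0,5]:
  i=0: ✓ (rhs at j=0)
  i=1: ✓ (rhs at j=1)
  i=2: ✓ (rhs at j=2)
  i=3: ✓ (rhs at j=3)
  i=4: ✓ (rhs at j=4)
  i=5: ✗ (lhs fails at k=5 before rhs at j=6)
Positions where it holds: {0, 1, 2, 3, 4} → 5.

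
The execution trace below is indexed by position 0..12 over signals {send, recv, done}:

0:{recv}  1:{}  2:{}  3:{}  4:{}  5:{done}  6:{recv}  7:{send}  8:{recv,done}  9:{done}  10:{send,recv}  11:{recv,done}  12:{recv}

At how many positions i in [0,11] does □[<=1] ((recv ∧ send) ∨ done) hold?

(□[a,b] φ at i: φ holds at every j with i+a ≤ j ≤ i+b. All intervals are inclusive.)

Evaluate at each i in [0,11]:
  i=0: ✗ (fails at j=0)
  i=1: ✗ (fails at j=1)
  i=2: ✗ (fails at j=2)
  i=3: ✗ (fails at j=3)
  i=4: ✗ (fails at j=4)
  i=5: ✗ (fails at j=6)
  i=6: ✗ (fails at j=6)
  i=7: ✗ (fails at j=7)
  i=8: ✓ (all of [8,9])
  i=9: ✓ (all of [9,10])
  i=10: ✓ (all of [10,11])
  i=11: ✗ (fails at j=12)
Positions where it holds: {8, 9, 10} → 3.

3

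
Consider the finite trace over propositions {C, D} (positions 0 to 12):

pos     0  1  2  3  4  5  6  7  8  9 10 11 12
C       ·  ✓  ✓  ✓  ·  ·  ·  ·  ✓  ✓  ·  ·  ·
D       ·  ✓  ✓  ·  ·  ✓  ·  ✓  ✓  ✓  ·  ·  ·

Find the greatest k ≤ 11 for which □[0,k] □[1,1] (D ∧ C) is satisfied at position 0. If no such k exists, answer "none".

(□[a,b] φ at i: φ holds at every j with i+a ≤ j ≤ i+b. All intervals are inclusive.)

□[1,1] (D ∧ C) must hold from j=0 onward; find where it first fails.
  j=0: holds
  j=1: holds
  j=2: fails
Holds on [0,1], so largest k = 1.

1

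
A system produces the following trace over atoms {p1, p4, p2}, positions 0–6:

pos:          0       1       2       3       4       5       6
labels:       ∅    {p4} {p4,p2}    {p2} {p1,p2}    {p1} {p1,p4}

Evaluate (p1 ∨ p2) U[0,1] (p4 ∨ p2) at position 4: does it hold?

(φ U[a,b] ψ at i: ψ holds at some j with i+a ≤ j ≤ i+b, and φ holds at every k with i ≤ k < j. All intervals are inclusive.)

Yes

Need some j in [4,5] with (p4 ∨ p2), and (p1 ∨ p2) at every k in [4,j-1].
  j=4: (p4 ∨ p2) holds; no prefix to check → satisfied.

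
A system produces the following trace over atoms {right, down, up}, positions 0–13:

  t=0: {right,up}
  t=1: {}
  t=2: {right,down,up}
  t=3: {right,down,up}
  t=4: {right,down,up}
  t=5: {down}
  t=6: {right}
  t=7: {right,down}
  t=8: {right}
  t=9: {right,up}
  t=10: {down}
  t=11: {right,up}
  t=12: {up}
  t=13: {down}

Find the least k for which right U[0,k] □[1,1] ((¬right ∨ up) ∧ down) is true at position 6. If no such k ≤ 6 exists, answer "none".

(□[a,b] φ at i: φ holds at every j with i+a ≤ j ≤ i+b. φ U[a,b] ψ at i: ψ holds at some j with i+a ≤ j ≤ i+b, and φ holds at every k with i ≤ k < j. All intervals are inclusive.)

Need earliest j ≥ 6 with □[1,1] ((¬right ∨ up) ∧ down), and right at every k in [6,j-1].
  j=6: rhs fails.
  j=7: rhs fails.
  j=8: rhs fails.
  j=9: rhs holds; lhs holds on [6,8]. k = 3.

3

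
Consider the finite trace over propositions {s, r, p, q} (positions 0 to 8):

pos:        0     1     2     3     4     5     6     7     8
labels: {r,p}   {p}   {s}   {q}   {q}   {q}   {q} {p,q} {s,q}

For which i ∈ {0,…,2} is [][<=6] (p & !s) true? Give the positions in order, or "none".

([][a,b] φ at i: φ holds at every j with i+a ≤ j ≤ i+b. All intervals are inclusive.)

Evaluate at each i in [0,2]:
  i=0: ✗ (fails at j=2)
  i=1: ✗ (fails at j=2)
  i=2: ✗ (fails at j=2)

none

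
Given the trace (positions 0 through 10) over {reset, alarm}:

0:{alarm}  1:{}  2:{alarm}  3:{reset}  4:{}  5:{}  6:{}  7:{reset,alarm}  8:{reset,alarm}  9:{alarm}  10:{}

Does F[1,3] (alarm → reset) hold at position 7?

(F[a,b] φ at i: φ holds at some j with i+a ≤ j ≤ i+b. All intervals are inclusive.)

Check (alarm → reset) at each j in [8,10]:
  j=8: true
  j=9: false
  j=10: true
Found at j=8 → formula holds.

Holds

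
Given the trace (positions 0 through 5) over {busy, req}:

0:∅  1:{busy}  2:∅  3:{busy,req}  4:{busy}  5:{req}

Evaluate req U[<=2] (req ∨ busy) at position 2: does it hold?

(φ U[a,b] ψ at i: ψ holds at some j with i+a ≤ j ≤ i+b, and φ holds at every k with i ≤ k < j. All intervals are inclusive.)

False

Need some j in [2,4] with (req ∨ busy), and req at every k in [2,j-1].
  j=2: (req ∨ busy) false.
  j=3: (req ∨ busy) holds, but req fails at k=2 → not this j.
  j=4: (req ∨ busy) holds, but req fails at k=2 → not this j.
No j in the window works → until fails.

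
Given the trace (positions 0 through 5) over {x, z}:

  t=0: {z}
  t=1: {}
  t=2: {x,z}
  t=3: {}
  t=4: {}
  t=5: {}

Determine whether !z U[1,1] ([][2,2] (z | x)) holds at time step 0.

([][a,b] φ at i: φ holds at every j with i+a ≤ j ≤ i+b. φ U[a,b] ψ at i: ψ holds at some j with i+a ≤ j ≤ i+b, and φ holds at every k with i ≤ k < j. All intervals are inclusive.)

False

Need some j in [1,1] with [][2,2] (z | x), and !z at every k in [0,j-1].
  j=1: [][2,2] (z | x) — fails at 3.
No j in the window works → until fails.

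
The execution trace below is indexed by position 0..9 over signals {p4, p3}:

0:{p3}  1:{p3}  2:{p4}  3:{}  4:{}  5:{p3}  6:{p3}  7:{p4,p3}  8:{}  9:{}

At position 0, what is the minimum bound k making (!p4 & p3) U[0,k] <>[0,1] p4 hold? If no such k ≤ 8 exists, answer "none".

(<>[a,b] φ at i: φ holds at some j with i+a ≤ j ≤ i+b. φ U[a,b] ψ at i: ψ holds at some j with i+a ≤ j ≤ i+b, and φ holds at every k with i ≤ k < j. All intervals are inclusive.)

1

Need earliest j ≥ 0 with <>[0,1] p4, and (!p4 & p3) at every k in [0,j-1].
  j=0: rhs fails.
  j=1: rhs holds; lhs holds on [0,0]. k = 1.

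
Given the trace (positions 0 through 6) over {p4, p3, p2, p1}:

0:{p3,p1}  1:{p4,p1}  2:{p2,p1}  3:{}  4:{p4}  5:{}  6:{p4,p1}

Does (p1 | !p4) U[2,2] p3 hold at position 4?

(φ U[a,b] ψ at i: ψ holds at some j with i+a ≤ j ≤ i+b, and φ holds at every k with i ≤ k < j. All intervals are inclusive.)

Does not hold

Need some j in [6,6] with p3, and (p1 | !p4) at every k in [4,j-1].
  j=6: p3 false.
No j in the window works → until fails.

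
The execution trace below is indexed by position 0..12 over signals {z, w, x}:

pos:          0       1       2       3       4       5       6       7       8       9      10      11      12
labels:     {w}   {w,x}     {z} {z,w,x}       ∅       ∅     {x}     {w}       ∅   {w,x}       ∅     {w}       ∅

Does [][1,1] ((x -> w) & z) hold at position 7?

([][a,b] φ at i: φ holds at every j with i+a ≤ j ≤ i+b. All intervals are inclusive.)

Check ((x -> w) & z) at every j in [8,8]:
  j=8: false
Fails at j=8 → formula fails.

False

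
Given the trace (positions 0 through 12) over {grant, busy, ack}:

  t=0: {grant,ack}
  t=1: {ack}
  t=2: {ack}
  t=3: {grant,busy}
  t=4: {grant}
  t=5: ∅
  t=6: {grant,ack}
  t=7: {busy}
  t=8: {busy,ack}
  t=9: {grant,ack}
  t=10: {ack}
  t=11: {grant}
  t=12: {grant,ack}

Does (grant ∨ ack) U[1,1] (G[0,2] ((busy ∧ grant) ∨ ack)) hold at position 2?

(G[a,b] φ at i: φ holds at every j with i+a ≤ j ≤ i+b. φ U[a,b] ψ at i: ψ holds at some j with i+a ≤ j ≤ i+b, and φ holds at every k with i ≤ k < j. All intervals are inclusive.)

Need some j in [3,3] with G[0,2] ((busy ∧ grant) ∨ ack), and (grant ∨ ack) at every k in [2,j-1].
  j=3: G[0,2] ((busy ∧ grant) ∨ ack) — fails at 4.
No j in the window works → until fails.

Does not hold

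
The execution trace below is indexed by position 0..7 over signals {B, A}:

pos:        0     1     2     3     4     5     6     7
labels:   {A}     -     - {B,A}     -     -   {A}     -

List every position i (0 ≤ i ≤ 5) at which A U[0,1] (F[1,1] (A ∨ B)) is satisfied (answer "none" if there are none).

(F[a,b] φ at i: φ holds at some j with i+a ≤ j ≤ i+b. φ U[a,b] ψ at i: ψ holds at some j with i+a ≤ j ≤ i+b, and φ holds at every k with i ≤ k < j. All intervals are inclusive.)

Evaluate at each i in [0,5]:
  i=0: ✗ (no rhs in [0,1])
  i=1: ✗ (lhs fails at k=1 before rhs at j=2)
  i=2: ✓ (rhs at j=2)
  i=3: ✗ (no rhs in [3,4])
  i=4: ✗ (lhs fails at k=4 before rhs at j=5)
  i=5: ✓ (rhs at j=5)

2, 5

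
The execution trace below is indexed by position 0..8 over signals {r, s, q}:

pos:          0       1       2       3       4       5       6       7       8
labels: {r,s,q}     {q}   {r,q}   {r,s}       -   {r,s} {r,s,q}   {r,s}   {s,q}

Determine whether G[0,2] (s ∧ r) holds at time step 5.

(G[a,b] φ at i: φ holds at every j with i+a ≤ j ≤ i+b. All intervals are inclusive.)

Check (s ∧ r) at every j in [5,7]:
  j=5: true
  j=6: true
  j=7: true
All positions satisfy it → formula holds.

True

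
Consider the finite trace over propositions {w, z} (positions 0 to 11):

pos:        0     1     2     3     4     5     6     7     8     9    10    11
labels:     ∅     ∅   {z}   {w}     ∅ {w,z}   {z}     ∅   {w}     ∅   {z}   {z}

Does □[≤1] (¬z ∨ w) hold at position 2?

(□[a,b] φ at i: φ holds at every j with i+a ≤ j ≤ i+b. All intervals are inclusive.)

Check (¬z ∨ w) at every j in [2,3]:
  j=2: false
  j=3: true
Fails at j=2 → formula fails.

False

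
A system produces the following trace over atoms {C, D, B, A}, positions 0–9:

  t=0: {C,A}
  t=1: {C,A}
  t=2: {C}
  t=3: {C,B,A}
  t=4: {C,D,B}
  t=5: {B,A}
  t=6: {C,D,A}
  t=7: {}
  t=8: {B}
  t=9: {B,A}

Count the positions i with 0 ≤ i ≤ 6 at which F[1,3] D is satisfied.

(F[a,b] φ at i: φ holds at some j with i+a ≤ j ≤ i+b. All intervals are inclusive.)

Evaluate at each i in [0,6]:
  i=0: ✗ (none in [1,3])
  i=1: ✓ (witness j=4)
  i=2: ✓ (witness j=4)
  i=3: ✓ (witness j=4)
  i=4: ✓ (witness j=6)
  i=5: ✓ (witness j=6)
  i=6: ✗ (none in [7,9])
Positions where it holds: {1, 2, 3, 4, 5} → 5.

5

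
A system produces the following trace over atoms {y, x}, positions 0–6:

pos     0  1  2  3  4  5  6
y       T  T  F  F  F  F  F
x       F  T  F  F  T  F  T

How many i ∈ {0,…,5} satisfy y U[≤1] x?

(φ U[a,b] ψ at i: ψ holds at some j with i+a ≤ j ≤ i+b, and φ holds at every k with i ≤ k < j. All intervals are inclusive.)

Evaluate at each i in [0,5]:
  i=0: ✓ (rhs at j=1; lhs holds on [0,0])
  i=1: ✓ (rhs at j=1)
  i=2: ✗ (no rhs in [2,3])
  i=3: ✗ (lhs fails at k=3 before rhs at j=4)
  i=4: ✓ (rhs at j=4)
  i=5: ✗ (lhs fails at k=5 before rhs at j=6)
Positions where it holds: {0, 1, 4} → 3.

3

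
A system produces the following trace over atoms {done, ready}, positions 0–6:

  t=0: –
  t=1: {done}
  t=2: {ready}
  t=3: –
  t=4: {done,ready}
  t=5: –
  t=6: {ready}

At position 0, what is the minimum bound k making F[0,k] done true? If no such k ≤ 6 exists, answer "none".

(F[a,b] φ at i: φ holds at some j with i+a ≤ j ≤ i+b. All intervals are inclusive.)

Scan j = 0,1,… for done:
  j=0: fails
  j=1: holds
First hit at j=1, so smallest k = 1-0 = 1.

1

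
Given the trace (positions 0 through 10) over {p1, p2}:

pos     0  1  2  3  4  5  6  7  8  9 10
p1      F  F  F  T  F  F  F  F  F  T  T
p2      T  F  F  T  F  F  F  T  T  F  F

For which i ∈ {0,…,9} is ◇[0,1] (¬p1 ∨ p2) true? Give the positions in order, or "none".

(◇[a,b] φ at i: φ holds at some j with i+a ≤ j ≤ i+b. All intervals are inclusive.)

0, 1, 2, 3, 4, 5, 6, 7, 8

Evaluate at each i in [0,9]:
  i=0: ✓ (witness j=0)
  i=1: ✓ (witness j=1)
  i=2: ✓ (witness j=2)
  i=3: ✓ (witness j=3)
  i=4: ✓ (witness j=4)
  i=5: ✓ (witness j=5)
  i=6: ✓ (witness j=6)
  i=7: ✓ (witness j=7)
  i=8: ✓ (witness j=8)
  i=9: ✗ (none in [9,10])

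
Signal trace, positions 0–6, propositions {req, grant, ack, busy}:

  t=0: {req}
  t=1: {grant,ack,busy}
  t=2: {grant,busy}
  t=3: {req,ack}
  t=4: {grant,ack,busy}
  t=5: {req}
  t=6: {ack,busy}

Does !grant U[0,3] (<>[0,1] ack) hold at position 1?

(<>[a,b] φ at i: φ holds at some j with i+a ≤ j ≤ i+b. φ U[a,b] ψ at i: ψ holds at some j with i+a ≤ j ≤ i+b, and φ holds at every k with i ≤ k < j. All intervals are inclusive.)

Holds

Need some j in [1,4] with <>[0,1] ack, and !grant at every k in [1,j-1].
  j=1: <>[0,1] ack holds; no prefix to check → satisfied.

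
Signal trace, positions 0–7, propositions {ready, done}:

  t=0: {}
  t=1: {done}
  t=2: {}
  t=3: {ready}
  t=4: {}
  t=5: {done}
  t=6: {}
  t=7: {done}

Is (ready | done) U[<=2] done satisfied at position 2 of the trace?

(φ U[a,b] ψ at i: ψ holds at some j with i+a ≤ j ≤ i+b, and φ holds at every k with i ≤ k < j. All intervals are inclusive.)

False

Need some j in [2,4] with done, and (ready | done) at every k in [2,j-1].
  j=2: done false.
  j=3: done false.
  j=4: done false.
No j in the window works → until fails.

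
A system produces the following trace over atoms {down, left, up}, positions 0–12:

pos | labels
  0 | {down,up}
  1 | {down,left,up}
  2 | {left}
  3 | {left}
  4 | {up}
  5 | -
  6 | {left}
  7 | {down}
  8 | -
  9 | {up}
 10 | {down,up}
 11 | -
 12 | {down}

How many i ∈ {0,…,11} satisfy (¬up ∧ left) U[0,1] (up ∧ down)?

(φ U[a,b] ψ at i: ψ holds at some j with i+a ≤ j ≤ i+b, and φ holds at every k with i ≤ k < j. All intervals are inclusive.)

3

Evaluate at each i in [0,11]:
  i=0: ✓ (rhs at j=0)
  i=1: ✓ (rhs at j=1)
  i=2: ✗ (no rhs in [2,3])
  i=3: ✗ (no rhs in [3,4])
  i=4: ✗ (no rhs in [4,5])
  i=5: ✗ (no rhs in [5,6])
  i=6: ✗ (no rhs in [6,7])
  i=7: ✗ (no rhs in [7,8])
  i=8: ✗ (no rhs in [8,9])
  i=9: ✗ (lhs fails at k=9 before rhs at j=10)
  i=10: ✓ (rhs at j=10)
  i=11: ✗ (no rhs in [11,12])
Positions where it holds: {0, 1, 10} → 3.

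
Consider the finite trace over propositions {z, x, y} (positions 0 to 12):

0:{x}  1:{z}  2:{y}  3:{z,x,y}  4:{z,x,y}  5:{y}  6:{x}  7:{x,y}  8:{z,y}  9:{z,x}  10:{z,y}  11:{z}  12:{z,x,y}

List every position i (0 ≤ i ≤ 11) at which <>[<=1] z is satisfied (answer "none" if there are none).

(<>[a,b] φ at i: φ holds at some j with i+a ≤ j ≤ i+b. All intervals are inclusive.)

0, 1, 2, 3, 4, 7, 8, 9, 10, 11

Evaluate at each i in [0,11]:
  i=0: ✓ (witness j=1)
  i=1: ✓ (witness j=1)
  i=2: ✓ (witness j=3)
  i=3: ✓ (witness j=3)
  i=4: ✓ (witness j=4)
  i=5: ✗ (none in [5,6])
  i=6: ✗ (none in [6,7])
  i=7: ✓ (witness j=8)
  i=8: ✓ (witness j=8)
  i=9: ✓ (witness j=9)
  i=10: ✓ (witness j=10)
  i=11: ✓ (witness j=11)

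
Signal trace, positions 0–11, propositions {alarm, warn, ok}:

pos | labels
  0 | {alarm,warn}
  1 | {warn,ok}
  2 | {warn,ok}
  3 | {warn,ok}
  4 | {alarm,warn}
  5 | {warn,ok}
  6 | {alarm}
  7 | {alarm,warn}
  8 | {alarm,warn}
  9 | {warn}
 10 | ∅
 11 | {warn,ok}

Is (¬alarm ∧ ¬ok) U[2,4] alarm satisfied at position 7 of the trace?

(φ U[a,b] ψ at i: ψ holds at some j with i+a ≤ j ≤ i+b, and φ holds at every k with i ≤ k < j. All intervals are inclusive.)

Need some j in [9,11] with alarm, and (¬alarm ∧ ¬ok) at every k in [7,j-1].
  j=9: alarm false.
  j=10: alarm false.
  j=11: alarm false.
No j in the window works → until fails.

Does not hold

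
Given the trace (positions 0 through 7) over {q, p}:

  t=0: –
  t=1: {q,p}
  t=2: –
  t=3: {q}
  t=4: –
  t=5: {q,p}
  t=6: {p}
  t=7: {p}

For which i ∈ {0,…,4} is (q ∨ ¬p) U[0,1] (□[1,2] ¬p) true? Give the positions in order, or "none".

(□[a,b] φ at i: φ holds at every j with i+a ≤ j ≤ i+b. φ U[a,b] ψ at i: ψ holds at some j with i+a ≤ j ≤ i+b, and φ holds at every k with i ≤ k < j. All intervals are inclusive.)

Evaluate at each i in [0,4]:
  i=0: ✓ (rhs at j=1; lhs holds on [0,0])
  i=1: ✓ (rhs at j=1)
  i=2: ✓ (rhs at j=2)
  i=3: ✗ (no rhs in [3,4])
  i=4: ✗ (no rhs in [4,5])

0, 1, 2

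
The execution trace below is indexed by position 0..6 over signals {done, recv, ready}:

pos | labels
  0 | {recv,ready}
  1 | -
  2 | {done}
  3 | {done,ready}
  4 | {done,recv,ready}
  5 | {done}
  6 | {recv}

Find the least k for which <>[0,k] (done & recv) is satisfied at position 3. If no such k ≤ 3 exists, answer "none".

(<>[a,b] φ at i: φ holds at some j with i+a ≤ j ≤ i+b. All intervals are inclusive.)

Scan j = 3,4,… for (done & recv):
  j=3: fails
  j=4: holds
First hit at j=4, so smallest k = 4-3 = 1.

1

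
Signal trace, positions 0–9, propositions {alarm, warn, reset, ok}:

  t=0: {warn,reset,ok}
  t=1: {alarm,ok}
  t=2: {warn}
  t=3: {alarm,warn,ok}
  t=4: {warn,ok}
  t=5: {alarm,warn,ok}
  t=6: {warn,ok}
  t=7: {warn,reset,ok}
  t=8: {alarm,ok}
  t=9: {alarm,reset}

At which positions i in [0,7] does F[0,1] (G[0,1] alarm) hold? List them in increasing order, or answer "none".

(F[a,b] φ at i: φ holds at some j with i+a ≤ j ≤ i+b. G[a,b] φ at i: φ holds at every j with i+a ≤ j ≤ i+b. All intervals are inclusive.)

7

Evaluate at each i in [0,7]:
  i=0: ✗ (none in [0,1])
  i=1: ✗ (none in [1,2])
  i=2: ✗ (none in [2,3])
  i=3: ✗ (none in [3,4])
  i=4: ✗ (none in [4,5])
  i=5: ✗ (none in [5,6])
  i=6: ✗ (none in [6,7])
  i=7: ✓ (witness j=8)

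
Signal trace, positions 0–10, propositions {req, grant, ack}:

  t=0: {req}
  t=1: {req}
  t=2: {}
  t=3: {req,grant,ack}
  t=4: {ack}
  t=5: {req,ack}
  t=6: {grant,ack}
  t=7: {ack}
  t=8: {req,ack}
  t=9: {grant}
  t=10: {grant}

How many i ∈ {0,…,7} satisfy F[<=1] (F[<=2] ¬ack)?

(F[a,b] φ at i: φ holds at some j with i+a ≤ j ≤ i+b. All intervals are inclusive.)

5

Evaluate at each i in [0,7]:
  i=0: ✓ (witness j=0)
  i=1: ✓ (witness j=1)
  i=2: ✓ (witness j=2)
  i=3: ✗ (none in [3,4])
  i=4: ✗ (none in [4,5])
  i=5: ✗ (none in [5,6])
  i=6: ✓ (witness j=7)
  i=7: ✓ (witness j=7)
Positions where it holds: {0, 1, 2, 6, 7} → 5.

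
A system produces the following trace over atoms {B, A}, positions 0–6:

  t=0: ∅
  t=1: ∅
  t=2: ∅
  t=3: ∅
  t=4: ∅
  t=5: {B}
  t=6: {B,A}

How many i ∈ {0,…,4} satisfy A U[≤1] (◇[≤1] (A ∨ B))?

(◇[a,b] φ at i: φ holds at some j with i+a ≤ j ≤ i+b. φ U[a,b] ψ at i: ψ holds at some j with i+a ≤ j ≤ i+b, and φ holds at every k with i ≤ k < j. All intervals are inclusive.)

1

Evaluate at each i in [0,4]:
  i=0: ✗ (no rhs in [0,1])
  i=1: ✗ (no rhs in [1,2])
  i=2: ✗ (no rhs in [2,3])
  i=3: ✗ (lhs fails at k=3 before rhs at j=4)
  i=4: ✓ (rhs at j=4)
Positions where it holds: {4} → 1.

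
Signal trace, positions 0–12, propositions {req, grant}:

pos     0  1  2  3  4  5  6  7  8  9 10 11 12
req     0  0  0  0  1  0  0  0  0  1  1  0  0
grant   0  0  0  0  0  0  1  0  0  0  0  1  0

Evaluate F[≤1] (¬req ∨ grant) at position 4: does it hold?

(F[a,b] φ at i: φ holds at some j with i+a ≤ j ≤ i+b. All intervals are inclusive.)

Check (¬req ∨ grant) at each j in [4,5]:
  j=4: false
  j=5: true
Found at j=5 → formula holds.

Yes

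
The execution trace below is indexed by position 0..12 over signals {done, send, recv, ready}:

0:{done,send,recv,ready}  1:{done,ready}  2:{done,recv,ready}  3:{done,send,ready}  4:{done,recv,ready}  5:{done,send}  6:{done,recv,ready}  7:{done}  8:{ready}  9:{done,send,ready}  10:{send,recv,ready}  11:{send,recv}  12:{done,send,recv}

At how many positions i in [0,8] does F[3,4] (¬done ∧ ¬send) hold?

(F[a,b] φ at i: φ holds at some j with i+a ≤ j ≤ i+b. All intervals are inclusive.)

2

Evaluate at each i in [0,8]:
  i=0: ✗ (none in [3,4])
  i=1: ✗ (none in [4,5])
  i=2: ✗ (none in [5,6])
  i=3: ✗ (none in [6,7])
  i=4: ✓ (witness j=8)
  i=5: ✓ (witness j=8)
  i=6: ✗ (none in [9,10])
  i=7: ✗ (none in [10,11])
  i=8: ✗ (none in [11,12])
Positions where it holds: {4, 5} → 2.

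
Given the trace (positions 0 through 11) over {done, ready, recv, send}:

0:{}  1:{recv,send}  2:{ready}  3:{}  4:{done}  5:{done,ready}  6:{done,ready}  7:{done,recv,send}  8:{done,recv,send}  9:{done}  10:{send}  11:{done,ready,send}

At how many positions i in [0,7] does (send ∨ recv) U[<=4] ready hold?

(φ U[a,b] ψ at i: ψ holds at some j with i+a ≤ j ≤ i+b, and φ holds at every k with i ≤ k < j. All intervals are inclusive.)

4

Evaluate at each i in [0,7]:
  i=0: ✗ (lhs fails at k=0 before rhs at j=2)
  i=1: ✓ (rhs at j=2; lhs holds on [1,1])
  i=2: ✓ (rhs at j=2)
  i=3: ✗ (lhs fails at k=3 before rhs at j=5)
  i=4: ✗ (lhs fails at k=4 before rhs at j=5)
  i=5: ✓ (rhs at j=5)
  i=6: ✓ (rhs at j=6)
  i=7: ✗ (lhs fails at k=9 before rhs at j=11)
Positions where it holds: {1, 2, 5, 6} → 4.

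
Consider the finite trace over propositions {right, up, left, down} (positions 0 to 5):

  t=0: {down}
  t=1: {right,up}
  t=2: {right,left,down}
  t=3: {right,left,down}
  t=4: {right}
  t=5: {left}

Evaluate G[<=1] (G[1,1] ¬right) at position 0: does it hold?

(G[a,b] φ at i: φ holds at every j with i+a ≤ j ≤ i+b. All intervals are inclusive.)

Does not hold

Check G[1,1] ¬right at every j in [0,1]:
  j=0: fails at 1
  j=1: fails at 2
Fails at j=0 → formula fails.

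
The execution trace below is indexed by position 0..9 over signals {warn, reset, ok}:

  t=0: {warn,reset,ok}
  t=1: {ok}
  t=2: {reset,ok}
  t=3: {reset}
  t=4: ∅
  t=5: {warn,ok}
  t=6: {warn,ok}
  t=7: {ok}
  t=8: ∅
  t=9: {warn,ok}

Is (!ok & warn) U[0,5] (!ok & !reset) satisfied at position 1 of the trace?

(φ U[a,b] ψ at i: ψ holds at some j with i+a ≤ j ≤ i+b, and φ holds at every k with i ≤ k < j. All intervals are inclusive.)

Need some j in [1,6] with (!ok & !reset), and (!ok & warn) at every k in [1,j-1].
  j=1: (!ok & !reset) false.
  j=2: (!ok & !reset) false.
  j=3: (!ok & !reset) false.
  j=4: (!ok & !reset) holds, but (!ok & warn) fails at k=1 → not this j.
  j=5: (!ok & !reset) false.
  j=6: (!ok & !reset) false.
No j in the window works → until fails.

Does not hold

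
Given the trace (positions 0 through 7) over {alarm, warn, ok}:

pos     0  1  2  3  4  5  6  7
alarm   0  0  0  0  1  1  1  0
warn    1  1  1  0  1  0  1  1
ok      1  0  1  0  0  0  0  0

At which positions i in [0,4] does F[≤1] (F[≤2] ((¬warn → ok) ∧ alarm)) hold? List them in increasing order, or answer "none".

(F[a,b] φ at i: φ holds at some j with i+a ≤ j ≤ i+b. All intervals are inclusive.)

1, 2, 3, 4

Evaluate at each i in [0,4]:
  i=0: ✗ (none in [0,1])
  i=1: ✓ (witness j=2)
  i=2: ✓ (witness j=2)
  i=3: ✓ (witness j=3)
  i=4: ✓ (witness j=4)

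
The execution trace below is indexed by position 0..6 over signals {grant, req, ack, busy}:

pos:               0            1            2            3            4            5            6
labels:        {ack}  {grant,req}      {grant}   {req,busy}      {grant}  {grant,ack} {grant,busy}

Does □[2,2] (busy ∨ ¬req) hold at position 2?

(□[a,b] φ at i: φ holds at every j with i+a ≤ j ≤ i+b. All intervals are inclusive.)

Check (busy ∨ ¬req) at every j in [4,4]:
  j=4: true
All positions satisfy it → formula holds.

Yes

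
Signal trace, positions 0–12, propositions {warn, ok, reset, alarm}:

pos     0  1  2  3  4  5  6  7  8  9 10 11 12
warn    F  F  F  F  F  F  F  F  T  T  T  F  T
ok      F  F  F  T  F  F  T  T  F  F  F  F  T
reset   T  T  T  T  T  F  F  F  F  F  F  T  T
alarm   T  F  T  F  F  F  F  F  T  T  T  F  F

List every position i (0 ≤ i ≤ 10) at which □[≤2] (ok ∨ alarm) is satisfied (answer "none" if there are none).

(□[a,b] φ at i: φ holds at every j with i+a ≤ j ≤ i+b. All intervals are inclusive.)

6, 7, 8

Evaluate at each i in [0,10]:
  i=0: ✗ (fails at j=1)
  i=1: ✗ (fails at j=1)
  i=2: ✗ (fails at j=4)
  i=3: ✗ (fails at j=4)
  i=4: ✗ (fails at j=4)
  i=5: ✗ (fails at j=5)
  i=6: ✓ (all of [6,8])
  i=7: ✓ (all of [7,9])
  i=8: ✓ (all of [8,10])
  i=9: ✗ (fails at j=11)
  i=10: ✗ (fails at j=11)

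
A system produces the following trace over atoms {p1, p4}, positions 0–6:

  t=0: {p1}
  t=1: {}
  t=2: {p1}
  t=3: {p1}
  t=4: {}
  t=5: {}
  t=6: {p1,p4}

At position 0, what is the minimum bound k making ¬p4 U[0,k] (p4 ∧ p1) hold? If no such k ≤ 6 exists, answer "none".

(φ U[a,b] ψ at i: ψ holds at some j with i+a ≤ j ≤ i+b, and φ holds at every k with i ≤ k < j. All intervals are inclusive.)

6

Need earliest j ≥ 0 with (p4 ∧ p1), and ¬p4 at every k in [0,j-1].
  j=0: rhs fails.
  j=1: rhs fails.
  j=2: rhs fails.
  j=3: rhs fails.
  j=4: rhs fails.
  j=5: rhs fails.
  j=6: rhs holds; lhs holds on [0,5]. k = 6.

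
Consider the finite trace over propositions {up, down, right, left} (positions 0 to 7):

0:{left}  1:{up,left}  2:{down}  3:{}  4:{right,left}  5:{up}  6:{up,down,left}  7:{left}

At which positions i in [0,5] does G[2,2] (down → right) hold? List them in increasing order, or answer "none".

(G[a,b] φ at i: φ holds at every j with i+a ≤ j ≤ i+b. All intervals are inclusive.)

1, 2, 3, 5

Evaluate at each i in [0,5]:
  i=0: ✗ (fails at j=2)
  i=1: ✓ (all of [3,3])
  i=2: ✓ (all of [4,4])
  i=3: ✓ (all of [5,5])
  i=4: ✗ (fails at j=6)
  i=5: ✓ (all of [7,7])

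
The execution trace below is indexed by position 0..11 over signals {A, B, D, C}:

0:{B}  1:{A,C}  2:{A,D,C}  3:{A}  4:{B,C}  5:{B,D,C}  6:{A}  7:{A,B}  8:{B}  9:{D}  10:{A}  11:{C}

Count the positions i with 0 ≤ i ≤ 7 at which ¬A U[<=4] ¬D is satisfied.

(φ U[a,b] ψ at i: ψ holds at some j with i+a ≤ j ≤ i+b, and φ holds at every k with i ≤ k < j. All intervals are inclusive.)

7

Evaluate at each i in [0,7]:
  i=0: ✓ (rhs at j=0)
  i=1: ✓ (rhs at j=1)
  i=2: ✗ (lhs fails at k=2 before rhs at j=3)
  i=3: ✓ (rhs at j=3)
  i=4: ✓ (rhs at j=4)
  i=5: ✓ (rhs at j=6; lhs holds on [5,5])
  i=6: ✓ (rhs at j=6)
  i=7: ✓ (rhs at j=7)
Positions where it holds: {0, 1, 3, 4, 5, 6, 7} → 7.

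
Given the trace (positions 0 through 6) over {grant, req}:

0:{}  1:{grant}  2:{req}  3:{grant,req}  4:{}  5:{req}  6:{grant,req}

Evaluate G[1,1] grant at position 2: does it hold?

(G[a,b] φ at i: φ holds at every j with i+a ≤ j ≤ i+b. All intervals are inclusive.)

Yes

Check grant at every j in [3,3]:
  j=3: true
All positions satisfy it → formula holds.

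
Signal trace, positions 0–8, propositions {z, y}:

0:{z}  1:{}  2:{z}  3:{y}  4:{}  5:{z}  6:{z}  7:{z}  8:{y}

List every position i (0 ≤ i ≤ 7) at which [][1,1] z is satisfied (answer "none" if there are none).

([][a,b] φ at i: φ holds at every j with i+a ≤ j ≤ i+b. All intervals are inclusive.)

Evaluate at each i in [0,7]:
  i=0: ✗ (fails at j=1)
  i=1: ✓ (all of [2,2])
  i=2: ✗ (fails at j=3)
  i=3: ✗ (fails at j=4)
  i=4: ✓ (all of [5,5])
  i=5: ✓ (all of [6,6])
  i=6: ✓ (all of [7,7])
  i=7: ✗ (fails at j=8)

1, 4, 5, 6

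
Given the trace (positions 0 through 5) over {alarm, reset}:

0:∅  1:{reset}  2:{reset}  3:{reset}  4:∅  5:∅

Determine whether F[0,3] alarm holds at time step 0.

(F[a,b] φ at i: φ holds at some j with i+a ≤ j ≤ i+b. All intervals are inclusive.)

False

Check alarm at each j in [0,3]:
  j=0: false
  j=1: false
  j=2: false
  j=3: false
No position in the window satisfies it → formula fails.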